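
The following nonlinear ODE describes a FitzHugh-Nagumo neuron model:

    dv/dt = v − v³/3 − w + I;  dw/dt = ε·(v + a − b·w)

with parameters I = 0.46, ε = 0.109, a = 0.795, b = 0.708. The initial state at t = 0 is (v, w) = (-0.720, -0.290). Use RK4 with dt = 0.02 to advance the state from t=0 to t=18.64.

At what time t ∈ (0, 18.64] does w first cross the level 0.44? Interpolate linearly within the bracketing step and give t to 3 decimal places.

t=0.000: state=(-0.720, -0.290)
step 1 (dt=0.02): k1=(0.154, 0.031), k2=(0.155, 0.031), k3=(0.155, 0.031), k4=(0.155, 0.031); state += dt/6·(k1+2k2+2k3+k4)
t=0.020: state=(-0.717, -0.289)
t=0.040: state=(-0.714, -0.289)
t=0.060: state=(-0.711, -0.288)
continuing one RK4 step at a time; state shown every 50 steps (Δt=1):
t=1.000: state=(-0.535, -0.251)
t=2.000: state=(-0.223, -0.191)
t=3.000: state=(0.442, -0.086)
t=4.000: state=(1.474, 0.107)
t=5.000: state=(1.775, 0.359)
t=5.320: state=(1.767, 0.439)
next step: t=5.340: state=(1.766, 0.444) — w has crossed 0.44
linear interpolation between t=5.320 (0.43907) and t=5.340 (0.44397) → t≈5.324

t = 5.324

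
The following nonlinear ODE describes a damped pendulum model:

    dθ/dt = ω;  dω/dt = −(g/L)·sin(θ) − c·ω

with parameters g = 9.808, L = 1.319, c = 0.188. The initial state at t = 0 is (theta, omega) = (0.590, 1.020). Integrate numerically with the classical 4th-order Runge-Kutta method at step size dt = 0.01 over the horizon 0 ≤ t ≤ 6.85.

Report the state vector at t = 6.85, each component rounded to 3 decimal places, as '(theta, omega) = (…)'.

t=0.000: state=(0.590, 1.020)
step 1 (dt=0.01): k1=(1.020, -4.329), k2=(0.998, -4.356), k3=(0.998, -4.356), k4=(0.976, -4.382); state += dt/6·(k1+2k2+2k3+k4)
t=0.010: state=(0.600, 0.976)
t=0.020: state=(0.610, 0.932)
t=0.030: state=(0.619, 0.888)
continuing one RK4 step at a time; state shown every 25 steps (Δt=0.25):
t=0.250: state=(0.700, -0.154)
t=0.500: state=(0.522, -1.220)
t=0.750: state=(0.134, -1.762)
t=1.000: state=(-0.293, -1.527)
t=1.250: state=(-0.576, -0.663)
t=1.500: state=(-0.607, 0.413)
t=1.750: state=(-0.386, 1.286)
t=2.000: state=(-0.012, 1.592)
t=2.250: state=(0.350, 1.198)
t=2.500: state=(0.547, 0.326)
t=2.750: state=(0.506, -0.633)
t=3.000: state=(0.255, -1.298)
t=3.250: state=(-0.094, -1.385)
t=3.500: state=(-0.386, -0.870)
t=3.750: state=(-0.501, -0.021)
t=4.000: state=(-0.399, 0.797)
t=4.250: state=(-0.133, 1.251)
t=4.500: state=(0.179, 1.146)
t=4.750: state=(0.399, 0.554)
t=5.000: state=(0.439, -0.238)
t=5.250: state=(0.291, -0.897)
t=5.500: state=(0.025, -1.149)
t=5.750: state=(-0.240, -0.890)
t=6.000: state=(-0.389, -0.265)
t=6.250: state=(-0.365, 0.441)
t=6.500: state=(-0.187, 0.932)
t=6.750: state=(0.065, 1.000)
t=6.850: state=(0.160, 0.898)

(theta, omega) = (0.160, 0.898)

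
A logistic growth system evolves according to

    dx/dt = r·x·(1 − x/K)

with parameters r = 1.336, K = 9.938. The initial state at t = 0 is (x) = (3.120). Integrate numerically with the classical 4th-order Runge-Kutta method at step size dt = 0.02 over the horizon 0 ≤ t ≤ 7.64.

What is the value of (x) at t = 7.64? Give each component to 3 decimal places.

t=0.000: state=(3.120)
step 1 (dt=0.02): k1=(2.860), k2=(2.874), k3=(2.874), k4=(2.888); state += dt/6·(k1+2k2+2k3+k4)
t=0.020: state=(3.177)
t=0.040: state=(3.236)
t=0.060: state=(3.294)
continuing one RK4 step at a time; state shown every 25 steps (Δt=0.5):
t=0.500: state=(4.687)
t=1.000: state=(6.312)
t=1.500: state=(7.677)
t=2.000: state=(8.634)
t=2.500: state=(9.224)
t=3.000: state=(9.558)
t=3.500: state=(9.740)
t=4.000: state=(9.835)
t=4.500: state=(9.885)
t=5.000: state=(9.911)
t=5.500: state=(9.924)
t=6.000: state=(9.931)
t=6.500: state=(9.934)
t=7.000: state=(9.936)
t=7.500: state=(9.937)
t=7.640: state=(9.937)

(x) = (9.937)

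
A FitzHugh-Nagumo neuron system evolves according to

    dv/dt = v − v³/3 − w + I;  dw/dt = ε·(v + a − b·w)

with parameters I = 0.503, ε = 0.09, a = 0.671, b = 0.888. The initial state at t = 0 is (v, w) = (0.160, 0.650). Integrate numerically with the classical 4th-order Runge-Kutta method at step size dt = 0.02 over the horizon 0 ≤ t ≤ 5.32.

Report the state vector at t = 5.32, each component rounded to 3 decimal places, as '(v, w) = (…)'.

(v, w) = (-1.154, 0.632)

t=0.000: state=(0.160, 0.650)
step 1 (dt=0.02): k1=(0.012, 0.023), k2=(0.012, 0.023), k3=(0.012, 0.023), k4=(0.011, 0.023); state += dt/6·(k1+2k2+2k3+k4)
t=0.020: state=(0.160, 0.650)
t=0.040: state=(0.160, 0.651)
t=0.060: state=(0.161, 0.651)
continuing one RK4 step at a time; state shown every 10 steps (Δt=0.2):
t=0.200: state=(0.162, 0.655)
t=0.400: state=(0.164, 0.659)
t=0.600: state=(0.164, 0.664)
t=0.800: state=(0.165, 0.668)
t=1.000: state=(0.164, 0.672)
t=1.200: state=(0.162, 0.676)
t=1.400: state=(0.158, 0.681)
t=1.600: state=(0.153, 0.685)
t=1.800: state=(0.146, 0.688)
t=2.000: state=(0.137, 0.692)
t=2.200: state=(0.125, 0.695)
t=2.400: state=(0.110, 0.698)
t=2.600: state=(0.091, 0.701)
t=2.800: state=(0.066, 0.703)
t=3.000: state=(0.037, 0.705)
t=3.200: state=(-0.000, 0.706)
t=3.400: state=(-0.045, 0.707)
t=3.600: state=(-0.100, 0.706)
t=3.800: state=(-0.167, 0.705)
t=4.000: state=(-0.248, 0.702)
t=4.200: state=(-0.344, 0.697)
t=4.400: state=(-0.458, 0.691)
t=4.600: state=(-0.590, 0.683)
t=4.800: state=(-0.738, 0.672)
t=5.000: state=(-0.897, 0.659)
t=5.200: state=(-1.059, 0.643)
t=5.320: state=(-1.154, 0.632)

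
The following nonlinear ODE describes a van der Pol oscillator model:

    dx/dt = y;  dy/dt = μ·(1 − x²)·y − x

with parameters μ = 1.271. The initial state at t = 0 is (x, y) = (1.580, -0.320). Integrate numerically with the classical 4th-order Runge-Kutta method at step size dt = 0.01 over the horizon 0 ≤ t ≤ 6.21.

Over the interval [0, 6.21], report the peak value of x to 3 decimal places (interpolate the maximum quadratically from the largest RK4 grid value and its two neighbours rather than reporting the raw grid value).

t=0.000: state=(1.580, -0.320)
step 1 (dt=0.01): k1=(-0.320, -0.971), k2=(-0.325, -0.963), k3=(-0.325, -0.963), k4=(-0.330, -0.954); state += dt/6·(k1+2k2+2k3+k4)
t=0.010: state=(1.577, -0.330)
t=0.020: state=(1.573, -0.339)
t=0.030: state=(1.570, -0.348)
continuing one RK4 step at a time; state shown every 25 steps (Δt=0.25):
t=0.250: state=(1.473, -0.522)
t=0.500: state=(1.322, -0.689)
t=0.750: state=(1.128, -0.871)
t=1.000: state=(0.881, -1.120)
t=1.250: state=(0.557, -1.496)
t=1.500: state=(0.116, -2.072)
t=1.750: state=(-0.489, -2.747)
t=2.000: state=(-1.203, -2.755)
t=2.250: state=(-1.755, -1.528)
t=2.500: state=(-1.977, -0.355)
t=2.750: state=(-1.988, 0.184)
t=3.000: state=(-1.911, 0.400)
t=3.250: state=(-1.796, 0.509)
t=3.500: state=(-1.659, 0.593)
t=3.750: state=(-1.499, 0.685)
t=4.000: state=(-1.314, 0.806)
t=4.250: state=(-1.092, 0.981)
t=4.500: state=(-0.815, 1.250)
t=4.750: state=(-0.453, 1.681)
t=5.000: state=(0.044, 2.328)
t=5.250: state=(0.710, 2.932)
t=5.500: state=(1.421, 2.503)
t=5.750: state=(1.873, 1.089)
t=6.000: state=(2.009, 0.121)
t=6.210: state=(1.992, -0.236)
largest grid value and its neighbours: x(6.040)=2.01203, x(6.050)=2.01221, x(6.060)=2.01219
parabola through these three points peaks at t≈6.054 with x≈2.01223

max x = 2.012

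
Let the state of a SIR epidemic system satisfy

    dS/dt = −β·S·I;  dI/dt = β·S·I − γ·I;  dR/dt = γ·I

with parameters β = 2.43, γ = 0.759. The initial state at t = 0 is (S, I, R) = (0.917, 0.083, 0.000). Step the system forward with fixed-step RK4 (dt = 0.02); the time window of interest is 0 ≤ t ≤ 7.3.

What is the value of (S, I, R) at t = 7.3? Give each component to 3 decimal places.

t=0.000: state=(0.917, 0.083, 0.000)
step 1 (dt=0.02): k1=(-0.185, 0.122, 0.063), k2=(-0.187, 0.123, 0.064), k3=(-0.187, 0.123, 0.064), k4=(-0.190, 0.125, 0.065); state += dt/6·(k1+2k2+2k3+k4)
t=0.020: state=(0.913, 0.085, 0.001)
t=0.040: state=(0.909, 0.088, 0.003)
t=0.060: state=(0.905, 0.091, 0.004)
continuing one RK4 step at a time; state shown every 25 steps (Δt=0.5):
t=0.500: state=(0.793, 0.162, 0.045)
t=1.000: state=(0.614, 0.261, 0.125)
t=1.500: state=(0.425, 0.335, 0.240)
t=2.000: state=(0.279, 0.349, 0.372)
t=2.500: state=(0.186, 0.315, 0.499)
t=3.000: state=(0.131, 0.261, 0.609)
t=3.500: state=(0.099, 0.205, 0.697)
t=4.000: state=(0.079, 0.156, 0.765)
t=4.500: state=(0.067, 0.117, 0.816)
t=5.000: state=(0.059, 0.086, 0.854)
t=5.500: state=(0.054, 0.063, 0.883)
t=6.000: state=(0.051, 0.046, 0.903)
t=6.500: state=(0.049, 0.033, 0.918)
t=7.000: state=(0.047, 0.024, 0.929)
t=7.300: state=(0.046, 0.020, 0.934)

(S, I, R) = (0.046, 0.020, 0.934)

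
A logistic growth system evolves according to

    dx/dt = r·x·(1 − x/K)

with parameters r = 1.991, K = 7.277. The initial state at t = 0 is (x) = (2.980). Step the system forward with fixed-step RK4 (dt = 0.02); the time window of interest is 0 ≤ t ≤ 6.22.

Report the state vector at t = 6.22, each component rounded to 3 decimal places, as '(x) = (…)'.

t=0.000: state=(2.980)
step 1 (dt=0.02): k1=(3.503), k2=(3.516), k3=(3.516), k4=(3.527); state += dt/6·(k1+2k2+2k3+k4)
t=0.020: state=(3.050)
t=0.040: state=(3.121)
t=0.060: state=(3.192)
continuing one RK4 step at a time; state shown every 25 steps (Δt=0.5):
t=0.500: state=(4.747)
t=1.000: state=(6.080)
t=1.500: state=(6.783)
t=2.000: state=(7.086)
t=2.500: state=(7.205)
t=3.000: state=(7.250)
t=3.500: state=(7.267)
t=4.000: state=(7.273)
t=4.500: state=(7.276)
t=5.000: state=(7.277)
t=5.500: state=(7.277)
t=6.000: state=(7.277)
t=6.220: state=(7.277)

(x) = (7.277)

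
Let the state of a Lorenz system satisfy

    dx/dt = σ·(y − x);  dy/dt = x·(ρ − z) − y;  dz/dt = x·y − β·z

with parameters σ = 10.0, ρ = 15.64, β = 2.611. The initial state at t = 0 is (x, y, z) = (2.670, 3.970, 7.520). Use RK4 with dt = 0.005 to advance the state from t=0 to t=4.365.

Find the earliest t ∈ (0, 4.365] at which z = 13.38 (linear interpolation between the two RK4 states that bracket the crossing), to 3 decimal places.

t = 0.273

t=0.000: state=(2.670, 3.970, 7.520)
step 1 (dt=0.005): k1=(13.000, 17.710, -9.035), k2=(13.118, 17.991, -8.727), k3=(13.122, 17.991, -8.726), k4=(13.243, 18.273, -8.414); state += dt/6·(k1+2k2+2k3+k4)
t=0.005: state=(2.736, 4.060, 7.476)
t=0.010: state=(2.802, 4.153, 7.436)
t=0.015: state=(2.871, 4.248, 7.399)
continuing one RK4 step at a time; state shown every 40 steps (Δt=0.2):
t=0.200: state=(6.744, 9.528, 9.600)
t=0.270: state=(8.655, 11.119, 13.203)
next step: t=0.275: state=(8.776, 11.162, 13.514) — z has crossed 13.38
linear interpolation between t=0.270 (13.20271) and t=0.275 (13.51386) → t≈0.273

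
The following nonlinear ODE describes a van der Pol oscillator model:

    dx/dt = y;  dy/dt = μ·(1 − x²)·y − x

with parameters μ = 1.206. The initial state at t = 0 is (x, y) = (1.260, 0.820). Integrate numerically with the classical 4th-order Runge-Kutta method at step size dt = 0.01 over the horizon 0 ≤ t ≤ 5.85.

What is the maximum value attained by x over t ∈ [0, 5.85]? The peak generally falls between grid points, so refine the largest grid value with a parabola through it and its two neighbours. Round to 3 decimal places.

max x = 1.441

t=0.000: state=(1.260, 0.820)
step 1 (dt=0.01): k1=(0.820, -1.841), k2=(0.811, -1.849), k3=(0.811, -1.849), k4=(0.802, -1.856); state += dt/6·(k1+2k2+2k3+k4)
t=0.010: state=(1.268, 0.802)
t=0.020: state=(1.276, 0.783)
t=0.030: state=(1.284, 0.764)
continuing one RK4 step at a time; state shown every 20 steps (Δt=0.2):
t=0.200: state=(1.386, 0.440)
t=0.400: state=(1.438, 0.094)
t=0.600: state=(1.428, -0.181)
t=0.800: state=(1.370, -0.394)
t=1.000: state=(1.273, -0.572)
t=1.200: state=(1.142, -0.741)
t=1.400: state=(0.975, -0.929)
t=1.600: state=(0.767, -1.164)
t=1.800: state=(0.504, -1.479)
t=2.000: state=(0.168, -1.903)
t=2.200: state=(-0.263, -2.406)
t=2.400: state=(-0.784, -2.745)
t=2.600: state=(-1.317, -2.452)
t=2.800: state=(-1.719, -1.506)
t=3.000: state=(-1.922, -0.573)
t=3.200: state=(-1.974, -0.006)
t=3.400: state=(-1.943, 0.281)
t=3.600: state=(-1.870, 0.432)
t=3.800: state=(-1.774, 0.527)
t=4.000: state=(-1.660, 0.604)
t=4.200: state=(-1.532, 0.683)
t=4.400: state=(-1.386, 0.777)
t=4.600: state=(-1.219, 0.897)
t=4.800: state=(-1.024, 1.061)
t=5.000: state=(-0.791, 1.291)
t=5.200: state=(-0.501, 1.623)
t=5.400: state=(-0.133, 2.082)
t=5.600: state=(0.337, 2.614)
t=5.800: state=(0.897, 2.892)
t=5.850: state=(1.040, 2.854)
largest grid value and its neighbours: x(0.450)=1.44111, x(0.460)=1.44122, x(0.470)=1.44118
parabola through these three points peaks at t≈0.462 with x≈1.44122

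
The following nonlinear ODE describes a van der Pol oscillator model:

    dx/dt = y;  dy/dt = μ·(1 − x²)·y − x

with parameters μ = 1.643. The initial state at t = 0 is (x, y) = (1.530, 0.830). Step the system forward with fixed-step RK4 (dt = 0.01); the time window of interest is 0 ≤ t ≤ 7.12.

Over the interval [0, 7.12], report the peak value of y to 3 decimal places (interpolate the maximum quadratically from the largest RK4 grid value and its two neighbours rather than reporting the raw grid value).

max y = 3.390

t=0.000: state=(1.530, 0.830)
step 1 (dt=0.01): k1=(0.830, -3.359), k2=(0.813, -3.343), k3=(0.813, -3.342), k4=(0.797, -3.326); state += dt/6·(k1+2k2+2k3+k4)
t=0.010: state=(1.538, 0.797)
t=0.020: state=(1.546, 0.763)
t=0.030: state=(1.553, 0.731)
continuing one RK4 step at a time; state shown every 25 steps (Δt=0.25):
t=0.250: state=(1.645, 0.143)
t=0.500: state=(1.629, -0.225)
t=0.750: state=(1.547, -0.417)
t=1.000: state=(1.426, -0.548)
t=1.250: state=(1.272, -0.680)
t=1.500: state=(1.082, -0.853)
t=1.750: state=(0.838, -1.124)
t=2.000: state=(0.504, -1.591)
t=2.250: state=(0.014, -2.395)
t=2.500: state=(-0.708, -3.304)
t=2.750: state=(-1.504, -2.665)
t=3.000: state=(-1.933, -0.838)
t=3.250: state=(-2.012, 0.038)
t=3.500: state=(-1.964, 0.300)
t=3.750: state=(-1.876, 0.392)
t=4.000: state=(-1.771, 0.447)
t=4.250: state=(-1.652, 0.500)
t=4.500: state=(-1.520, 0.566)
t=4.750: state=(-1.368, 0.656)
t=5.000: state=(-1.188, 0.789)
t=5.250: state=(-0.967, 0.999)
t=5.500: state=(-0.676, 1.358)
t=5.750: state=(-0.265, 1.996)
t=6.000: state=(0.352, 2.970)
t=6.250: state=(1.170, 3.272)
t=6.500: state=(1.803, 1.597)
t=6.750: state=(2.007, 0.232)
t=7.000: state=(1.997, -0.221)
t=7.120: state=(1.965, -0.305)
largest grid value and its neighbours: y(6.160)=3.38630, y(6.170)=3.38952, y(6.180)=3.38900
parabola through these three points peaks at t≈6.174 with y≈3.38976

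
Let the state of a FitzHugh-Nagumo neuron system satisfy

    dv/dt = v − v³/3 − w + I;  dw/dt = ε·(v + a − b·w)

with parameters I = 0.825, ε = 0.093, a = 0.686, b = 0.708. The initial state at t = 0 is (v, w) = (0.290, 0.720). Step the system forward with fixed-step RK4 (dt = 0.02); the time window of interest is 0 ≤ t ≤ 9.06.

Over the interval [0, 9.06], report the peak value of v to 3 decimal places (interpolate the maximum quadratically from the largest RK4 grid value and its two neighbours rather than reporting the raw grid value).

t=0.000: state=(0.290, 0.720)
step 1 (dt=0.02): k1=(0.387, 0.043), k2=(0.390, 0.044), k3=(0.390, 0.044), k4=(0.393, 0.044); state += dt/6·(k1+2k2+2k3+k4)
t=0.020: state=(0.298, 0.721)
t=0.040: state=(0.306, 0.722)
t=0.060: state=(0.314, 0.723)
continuing one RK4 step at a time; state shown every 25 steps (Δt=0.5):
t=0.500: state=(0.525, 0.746)
t=1.000: state=(0.839, 0.785)
t=1.500: state=(1.175, 0.837)
t=2.000: state=(1.429, 0.901)
t=2.500: state=(1.558, 0.972)
t=3.000: state=(1.597, 1.044)
t=3.500: state=(1.590, 1.115)
t=4.000: state=(1.562, 1.182)
t=4.500: state=(1.526, 1.246)
t=5.000: state=(1.484, 1.306)
t=5.500: state=(1.440, 1.362)
t=6.000: state=(1.392, 1.414)
t=6.500: state=(1.343, 1.462)
t=7.000: state=(1.291, 1.506)
t=7.500: state=(1.235, 1.547)
t=8.000: state=(1.176, 1.583)
t=8.500: state=(1.111, 1.616)
t=9.000: state=(1.038, 1.644)
t=9.060: state=(1.029, 1.647)
largest grid value and its neighbours: v(3.100)=1.59801, v(3.120)=1.59806, v(3.140)=1.59806
parabola through these three points peaks at t≈3.128 with v≈1.59807

max v = 1.598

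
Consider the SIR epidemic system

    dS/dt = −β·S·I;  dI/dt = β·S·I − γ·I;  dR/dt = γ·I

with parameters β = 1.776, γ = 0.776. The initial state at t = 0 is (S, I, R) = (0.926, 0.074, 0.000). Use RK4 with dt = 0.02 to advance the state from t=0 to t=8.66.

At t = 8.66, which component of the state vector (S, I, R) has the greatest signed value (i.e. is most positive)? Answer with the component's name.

t=0.000: state=(0.926, 0.074, 0.000)
step 1 (dt=0.02): k1=(-0.122, 0.064, 0.057), k2=(-0.123, 0.065, 0.058), k3=(-0.123, 0.065, 0.058), k4=(-0.123, 0.065, 0.058); state += dt/6·(k1+2k2+2k3+k4)
t=0.020: state=(0.924, 0.075, 0.001)
t=0.040: state=(0.921, 0.077, 0.002)
t=0.060: state=(0.919, 0.078, 0.004)
continuing one RK4 step at a time; state shown every 25 steps (Δt=0.5):
t=0.500: state=(0.854, 0.111, 0.036)
t=1.000: state=(0.759, 0.154, 0.087)
t=1.500: state=(0.650, 0.195, 0.155)
t=2.000: state=(0.538, 0.225, 0.237)
t=2.500: state=(0.438, 0.235, 0.327)
t=3.000: state=(0.357, 0.226, 0.417)
t=3.500: state=(0.294, 0.205, 0.501)
t=4.000: state=(0.248, 0.177, 0.575)
t=4.500: state=(0.215, 0.147, 0.638)
t=5.000: state=(0.191, 0.119, 0.689)
t=5.500: state=(0.174, 0.095, 0.731)
t=6.000: state=(0.161, 0.075, 0.764)
t=6.500: state=(0.152, 0.058, 0.790)
t=7.000: state=(0.145, 0.045, 0.810)
t=7.500: state=(0.140, 0.035, 0.825)
t=8.000: state=(0.136, 0.027, 0.837)
t=8.500: state=(0.134, 0.020, 0.846)
t=8.660: state=(0.133, 0.019, 0.848)
compare at T: S=0.133, I=0.019, R=0.848

largest component: R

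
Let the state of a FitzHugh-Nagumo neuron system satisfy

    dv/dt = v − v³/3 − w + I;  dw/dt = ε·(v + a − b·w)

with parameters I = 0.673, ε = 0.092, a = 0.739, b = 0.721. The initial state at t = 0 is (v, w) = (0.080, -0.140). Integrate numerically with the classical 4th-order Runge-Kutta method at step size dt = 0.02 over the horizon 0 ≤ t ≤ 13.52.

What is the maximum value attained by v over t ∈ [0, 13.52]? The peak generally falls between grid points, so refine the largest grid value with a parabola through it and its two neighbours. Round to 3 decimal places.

t=0.000: state=(0.080, -0.140)
step 1 (dt=0.02): k1=(0.893, 0.085), k2=(0.901, 0.085), k3=(0.901, 0.085), k4=(0.909, 0.086); state += dt/6·(k1+2k2+2k3+k4)
t=0.020: state=(0.098, -0.138)
t=0.040: state=(0.116, -0.137)
t=0.060: state=(0.135, -0.135)
continuing one RK4 step at a time; state shown every 25 steps (Δt=0.5):
t=0.500: state=(0.633, -0.087)
t=1.000: state=(1.308, -0.006)
t=1.500: state=(1.755, 0.098)
t=2.000: state=(1.892, 0.212)
t=2.500: state=(1.900, 0.324)
t=3.000: state=(1.871, 0.432)
t=3.500: state=(1.832, 0.536)
t=4.000: state=(1.791, 0.634)
t=4.500: state=(1.748, 0.726)
t=5.000: state=(1.705, 0.814)
t=5.500: state=(1.660, 0.897)
t=6.000: state=(1.615, 0.975)
t=6.500: state=(1.569, 1.049)
t=7.000: state=(1.521, 1.118)
t=7.500: state=(1.472, 1.183)
t=8.000: state=(1.420, 1.243)
t=8.500: state=(1.367, 1.299)
t=9.000: state=(1.310, 1.351)
t=9.500: state=(1.249, 1.398)
t=10.000: state=(1.184, 1.441)
t=10.500: state=(1.112, 1.479)
t=11.000: state=(1.030, 1.513)
t=11.500: state=(0.936, 1.542)
t=12.000: state=(0.822, 1.564)
t=12.500: state=(0.676, 1.581)
t=13.000: state=(0.477, 1.589)
t=13.500: state=(0.181, 1.586)
t=13.520: state=(0.166, 1.586)
largest grid value and its neighbours: v(2.260)=1.90409, v(2.280)=1.90415, v(2.300)=1.90411
parabola through these three points peaks at t≈2.283 with v≈1.90415

max v = 1.904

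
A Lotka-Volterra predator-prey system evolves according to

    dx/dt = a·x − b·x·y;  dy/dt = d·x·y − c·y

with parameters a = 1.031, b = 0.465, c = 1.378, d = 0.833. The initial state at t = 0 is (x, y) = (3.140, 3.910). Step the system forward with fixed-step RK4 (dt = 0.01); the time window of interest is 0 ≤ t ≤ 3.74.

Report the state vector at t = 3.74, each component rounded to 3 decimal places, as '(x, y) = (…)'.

t=0.000: state=(3.140, 3.910)
step 1 (dt=0.01): k1=(-2.472, 4.839), k2=(-2.497, 4.829), k3=(-2.497, 4.828), k4=(-2.522, 4.817); state += dt/6·(k1+2k2+2k3+k4)
t=0.010: state=(3.115, 3.958)
t=0.020: state=(3.090, 4.006)
t=0.030: state=(3.064, 4.054)
continuing one RK4 step at a time; state shown every 20 steps (Δt=0.2):
t=0.200: state=(2.571, 4.784)
t=0.400: state=(1.970, 5.298)
t=0.600: state=(1.471, 5.346)
t=0.800: state=(1.114, 5.024)
t=1.000: state=(0.878, 4.496)
t=1.200: state=(0.730, 3.898)
t=1.400: state=(0.642, 3.315)
t=1.600: state=(0.594, 2.789)
t=1.800: state=(0.576, 2.333)
t=2.000: state=(0.581, 1.949)
t=2.200: state=(0.604, 1.633)
t=2.400: state=(0.646, 1.375)
t=2.600: state=(0.706, 1.168)
t=2.800: state=(0.784, 1.004)
t=3.000: state=(0.883, 0.875)
t=3.200: state=(1.006, 0.777)
t=3.400: state=(1.154, 0.706)
t=3.600: state=(1.331, 0.659)
t=3.740: state=(1.474, 0.640)

(x, y) = (1.474, 0.640)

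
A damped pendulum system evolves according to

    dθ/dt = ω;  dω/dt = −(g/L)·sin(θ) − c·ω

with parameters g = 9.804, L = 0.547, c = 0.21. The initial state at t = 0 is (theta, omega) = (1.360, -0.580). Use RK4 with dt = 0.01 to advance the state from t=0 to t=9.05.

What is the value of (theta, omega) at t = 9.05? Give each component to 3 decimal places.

(theta, omega) = (0.180, 1.955)

t=0.000: state=(1.360, -0.580)
step 1 (dt=0.01): k1=(-0.580, -17.405), k2=(-0.667, -17.375), k3=(-0.667, -17.374), k4=(-0.754, -17.343); state += dt/6·(k1+2k2+2k3+k4)
t=0.010: state=(1.353, -0.754)
t=0.020: state=(1.345, -0.927)
t=0.030: state=(1.335, -1.099)
continuing one RK4 step at a time; state shown every 50 steps (Δt=0.5):
t=0.500: state=(-0.521, -4.532)
t=1.000: state=(-0.909, 3.194)
t=1.500: state=(1.032, 1.807)
t=2.000: state=(0.096, -4.365)
t=2.500: state=(-0.979, 1.313)
t=3.000: state=(0.653, 2.799)
t=3.500: state=(0.377, -3.444)
t=4.000: state=(-0.870, 0.178)
t=4.500: state=(0.381, 2.946)
t=5.000: state=(0.467, -2.605)
t=5.500: state=(-0.729, -0.409)
t=6.000: state=(0.216, 2.734)
t=6.500: state=(0.467, -1.991)
t=7.000: state=(-0.604, -0.656)
t=7.500: state=(0.125, 2.416)
t=8.000: state=(0.430, -1.568)
t=8.500: state=(-0.503, -0.712)
t=9.000: state=(0.079, 2.093)
t=9.050: state=(0.180, 1.955)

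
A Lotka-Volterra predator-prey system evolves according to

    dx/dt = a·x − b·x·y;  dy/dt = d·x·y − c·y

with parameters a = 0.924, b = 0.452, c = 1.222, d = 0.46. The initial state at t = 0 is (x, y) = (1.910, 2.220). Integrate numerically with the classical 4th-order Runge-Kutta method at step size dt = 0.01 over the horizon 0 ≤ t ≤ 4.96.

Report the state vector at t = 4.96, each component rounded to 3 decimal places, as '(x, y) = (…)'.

(x, y) = (2.441, 2.862)

t=0.000: state=(1.910, 2.220)
step 1 (dt=0.01): k1=(-0.152, -0.762), k2=(-0.148, -0.762), k3=(-0.148, -0.762), k4=(-0.145, -0.761); state += dt/6·(k1+2k2+2k3+k4)
t=0.010: state=(1.909, 2.212)
t=0.020: state=(1.907, 2.205)
t=0.030: state=(1.906, 2.197)
continuing one RK4 step at a time; state shown every 20 steps (Δt=0.2):
t=0.200: state=(1.893, 2.071)
t=0.400: state=(1.900, 1.930)
t=0.600: state=(1.931, 1.803)
t=0.800: state=(1.984, 1.690)
t=1.000: state=(2.058, 1.594)
t=1.200: state=(2.151, 1.515)
t=1.400: state=(2.263, 1.454)
t=1.600: state=(2.393, 1.410)
t=1.800: state=(2.537, 1.385)
t=2.000: state=(2.694, 1.380)
t=2.200: state=(2.859, 1.395)
t=2.400: state=(3.027, 1.432)
t=2.600: state=(3.191, 1.493)
t=2.800: state=(3.342, 1.580)
t=3.000: state=(3.468, 1.693)
t=3.200: state=(3.558, 1.832)
t=3.400: state=(3.601, 1.995)
t=3.600: state=(3.588, 2.176)
t=3.800: state=(3.515, 2.364)
t=4.000: state=(3.387, 2.544)
t=4.200: state=(3.214, 2.700)
t=4.400: state=(3.012, 2.816)
t=4.600: state=(2.799, 2.882)
t=4.800: state=(2.593, 2.892)
t=4.960: state=(2.441, 2.862)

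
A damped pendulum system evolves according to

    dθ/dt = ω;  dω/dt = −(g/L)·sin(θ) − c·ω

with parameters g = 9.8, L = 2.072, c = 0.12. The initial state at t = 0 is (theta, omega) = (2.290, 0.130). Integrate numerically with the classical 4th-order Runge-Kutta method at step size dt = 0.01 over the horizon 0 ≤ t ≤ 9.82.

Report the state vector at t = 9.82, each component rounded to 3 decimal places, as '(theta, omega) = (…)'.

t=0.000: state=(2.290, 0.130)
step 1 (dt=0.01): k1=(0.130, -3.574), k2=(0.112, -3.570), k3=(0.112, -3.570), k4=(0.094, -3.566); state += dt/6·(k1+2k2+2k3+k4)
t=0.010: state=(2.291, 0.094)
t=0.020: state=(2.292, 0.059)
t=0.030: state=(2.292, 0.023)
continuing one RK4 step at a time; state shown every 50 steps (Δt=0.5):
t=0.500: state=(1.899, -1.759)
t=1.000: state=(0.494, -3.672)
t=1.500: state=(-1.226, -2.629)
t=2.000: state=(-1.934, -0.244)
t=2.500: state=(-1.503, 1.981)
t=3.000: state=(-0.055, 3.420)
t=3.500: state=(1.354, 1.819)
t=4.000: state=(1.660, -0.570)
t=4.500: state=(0.816, -2.694)
t=5.000: state=(-0.667, -2.675)
t=5.500: state=(-1.480, -0.464)
t=6.000: state=(-1.130, 1.811)
t=6.500: state=(0.130, 2.801)
t=7.000: state=(1.196, 1.164)
t=7.500: state=(1.204, -1.111)
t=8.000: state=(0.209, -2.568)
t=8.500: state=(-0.922, -1.560)
t=9.000: state=(-1.166, 0.606)
t=9.500: state=(-0.397, 2.248)
t=9.820: state=(0.344, 2.196)

(theta, omega) = (0.344, 2.196)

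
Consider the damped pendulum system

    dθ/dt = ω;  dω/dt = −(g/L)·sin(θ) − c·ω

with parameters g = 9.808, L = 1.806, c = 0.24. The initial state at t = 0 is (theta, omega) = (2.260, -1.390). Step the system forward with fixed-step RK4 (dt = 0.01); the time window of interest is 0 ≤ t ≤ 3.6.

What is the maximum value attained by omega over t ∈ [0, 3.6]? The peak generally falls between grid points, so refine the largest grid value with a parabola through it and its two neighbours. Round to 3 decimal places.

max omega = 3.382

t=0.000: state=(2.260, -1.390)
step 1 (dt=0.01): k1=(-1.390, -3.858), k2=(-1.409, -3.877), k3=(-1.409, -3.877), k4=(-1.429, -3.897); state += dt/6·(k1+2k2+2k3+k4)
t=0.010: state=(2.246, -1.429)
t=0.020: state=(2.231, -1.468)
t=0.030: state=(2.217, -1.507)
continuing one RK4 step at a time; state shown every 20 steps (Δt=0.2):
t=0.200: state=(1.900, -2.239)
t=0.400: state=(1.358, -3.179)
t=0.600: state=(0.641, -3.909)
t=0.800: state=(-0.160, -3.969)
t=1.000: state=(-0.893, -3.248)
t=1.200: state=(-1.433, -2.126)
t=1.400: state=(-1.742, -0.971)
t=1.600: state=(-1.827, 0.106)
t=1.800: state=(-1.702, 1.138)
t=2.000: state=(-1.373, 2.140)
t=2.200: state=(-0.856, 2.987)
t=2.400: state=(-0.209, 3.379)
t=2.600: state=(0.449, 3.088)
t=2.800: state=(0.989, 2.241)
t=3.000: state=(1.330, 1.160)
t=3.200: state=(1.452, 0.060)
t=3.400: state=(1.358, -0.991)
t=3.600: state=(1.062, -1.939)
largest grid value and its neighbours: omega(2.410)=3.38167, omega(2.420)=3.38211, omega(2.430)=3.38074
parabola through these three points peaks at t≈2.417 with omega≈3.38217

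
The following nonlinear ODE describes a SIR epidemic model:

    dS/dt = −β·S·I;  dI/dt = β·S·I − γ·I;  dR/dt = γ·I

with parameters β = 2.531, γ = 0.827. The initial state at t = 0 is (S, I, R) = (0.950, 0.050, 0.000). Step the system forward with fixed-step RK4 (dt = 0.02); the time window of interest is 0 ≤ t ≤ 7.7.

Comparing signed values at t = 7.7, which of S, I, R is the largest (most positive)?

t=0.000: state=(0.950, 0.050, 0.000)
step 1 (dt=0.02): k1=(-0.120, 0.079, 0.041), k2=(-0.122, 0.080, 0.042), k3=(-0.122, 0.080, 0.042), k4=(-0.124, 0.081, 0.043); state += dt/6·(k1+2k2+2k3+k4)
t=0.020: state=(0.948, 0.052, 0.001)
t=0.040: state=(0.945, 0.053, 0.002)
t=0.060: state=(0.942, 0.055, 0.003)
continuing one RK4 step at a time; state shown every 25 steps (Δt=0.5):
t=0.500: state=(0.864, 0.105, 0.031)
t=1.000: state=(0.719, 0.190, 0.091)
t=1.500: state=(0.534, 0.278, 0.189)
t=2.000: state=(0.363, 0.323, 0.315)
t=2.500: state=(0.242, 0.311, 0.447)
t=3.000: state=(0.167, 0.265, 0.567)
t=3.500: state=(0.124, 0.210, 0.666)
t=4.000: state=(0.098, 0.160, 0.742)
t=4.500: state=(0.082, 0.118, 0.799)
t=5.000: state=(0.072, 0.086, 0.841)
t=5.500: state=(0.066, 0.062, 0.872)
t=6.000: state=(0.062, 0.045, 0.894)
t=6.500: state=(0.059, 0.032, 0.909)
t=7.000: state=(0.057, 0.023, 0.921)
t=7.500: state=(0.055, 0.016, 0.928)
t=7.700: state=(0.055, 0.014, 0.931)
compare at T: S=0.055, I=0.014, R=0.931

largest component: R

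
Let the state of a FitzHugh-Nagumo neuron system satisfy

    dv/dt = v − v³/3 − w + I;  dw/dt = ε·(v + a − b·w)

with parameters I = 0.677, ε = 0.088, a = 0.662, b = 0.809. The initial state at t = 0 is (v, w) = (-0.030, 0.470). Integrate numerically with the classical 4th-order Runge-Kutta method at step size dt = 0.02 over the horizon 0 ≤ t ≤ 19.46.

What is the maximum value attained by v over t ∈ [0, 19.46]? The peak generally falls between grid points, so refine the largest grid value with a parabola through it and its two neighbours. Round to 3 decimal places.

max v = 1.643

t=0.000: state=(-0.030, 0.470)
step 1 (dt=0.02): k1=(0.177, 0.022), k2=(0.179, 0.022), k3=(0.179, 0.022), k4=(0.180, 0.022); state += dt/6·(k1+2k2+2k3+k4)
t=0.020: state=(-0.026, 0.470)
t=0.040: state=(-0.023, 0.471)
t=0.060: state=(-0.019, 0.471)
continuing one RK4 step at a time; state shown every 50 steps (Δt=1):
t=1.000: state=(0.253, 0.502)
t=2.000: state=(0.861, 0.569)
t=3.000: state=(1.491, 0.689)
t=4.000: state=(1.643, 0.834)
t=5.000: state=(1.604, 0.971)
t=6.000: state=(1.530, 1.094)
t=7.000: state=(1.446, 1.201)
t=8.000: state=(1.357, 1.294)
t=9.000: state=(1.260, 1.372)
t=10.000: state=(1.151, 1.437)
t=11.000: state=(1.022, 1.487)
t=12.000: state=(0.856, 1.521)
t=13.000: state=(0.604, 1.535)
t=14.000: state=(0.115, 1.519)
t=15.000: state=(-1.015, 1.438)
t=16.000: state=(-1.884, 1.262)
t=17.000: state=(-1.921, 1.068)
t=18.000: state=(-1.858, 0.890)
t=19.000: state=(-1.790, 0.730)
t=19.460: state=(-1.759, 0.663)
largest grid value and its neighbours: v(4.040)=1.64311, v(4.060)=1.64312, v(4.080)=1.64308
parabola through these three points peaks at t≈4.055 with v≈1.64312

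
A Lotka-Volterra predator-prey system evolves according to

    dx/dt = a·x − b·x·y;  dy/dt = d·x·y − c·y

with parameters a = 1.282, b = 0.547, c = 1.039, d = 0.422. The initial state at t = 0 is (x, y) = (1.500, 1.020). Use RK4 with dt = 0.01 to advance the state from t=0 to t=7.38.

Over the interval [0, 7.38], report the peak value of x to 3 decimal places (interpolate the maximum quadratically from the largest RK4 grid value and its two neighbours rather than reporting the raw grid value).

max x = 5.519

t=0.000: state=(1.500, 1.020)
step 1 (dt=0.01): k1=(1.086, -0.414), k2=(1.092, -0.411), k3=(1.092, -0.411), k4=(1.097, -0.408); state += dt/6·(k1+2k2+2k3+k4)
t=0.010: state=(1.511, 1.016)
t=0.020: state=(1.522, 1.012)
t=0.030: state=(1.533, 1.008)
continuing one RK4 step at a time; state shown every 25 steps (Δt=0.25):
t=0.250: state=(1.809, 0.936)
t=0.500: state=(2.200, 0.891)
t=0.750: state=(2.686, 0.889)
t=1.000: state=(3.268, 0.938)
t=1.250: state=(3.933, 1.057)
t=1.500: state=(4.625, 1.280)
t=1.750: state=(5.223, 1.662)
t=2.000: state=(5.516, 2.268)
t=2.250: state=(5.274, 3.107)
t=2.500: state=(4.460, 4.021)
t=2.750: state=(3.372, 4.690)
t=3.000: state=(2.399, 4.894)
t=3.250: state=(1.712, 4.676)
t=3.500: state=(1.282, 4.215)
t=3.750: state=(1.030, 3.668)
t=4.000: state=(0.892, 3.128)
t=4.250: state=(0.829, 2.640)
t=4.500: state=(0.820, 2.221)
t=4.750: state=(0.855, 1.870)
t=5.000: state=(0.931, 1.584)
t=5.250: state=(1.049, 1.356)
t=5.500: state=(1.216, 1.178)
t=5.750: state=(1.440, 1.044)
t=6.000: state=(1.732, 0.952)
t=6.250: state=(2.104, 0.898)
t=6.500: state=(2.568, 0.885)
t=6.750: state=(3.129, 0.921)
t=7.000: state=(3.778, 1.022)
t=7.250: state=(4.472, 1.218)
t=7.380: state=(4.819, 1.373)
largest grid value and its neighbours: x(2.020)=5.51881, x(2.030)=5.51886, x(2.040)=5.51799
parabola through these three points peaks at t≈2.026 with x≈5.51895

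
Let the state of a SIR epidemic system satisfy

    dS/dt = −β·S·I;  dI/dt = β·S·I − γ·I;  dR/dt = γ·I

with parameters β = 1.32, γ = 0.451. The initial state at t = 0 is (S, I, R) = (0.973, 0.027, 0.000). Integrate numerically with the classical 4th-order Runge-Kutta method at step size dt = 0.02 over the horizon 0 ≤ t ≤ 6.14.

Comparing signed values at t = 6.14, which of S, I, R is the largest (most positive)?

t=0.000: state=(0.973, 0.027, 0.000)
step 1 (dt=0.02): k1=(-0.035, 0.023, 0.012), k2=(-0.035, 0.023, 0.012), k3=(-0.035, 0.023, 0.012), k4=(-0.035, 0.023, 0.012); state += dt/6·(k1+2k2+2k3+k4)
t=0.020: state=(0.972, 0.027, 0.000)
t=0.040: state=(0.972, 0.028, 0.000)
t=0.060: state=(0.971, 0.028, 0.001)
continuing one RK4 step at a time; state shown every 10 steps (Δt=0.2):
t=0.200: state=(0.965, 0.032, 0.003)
t=0.400: state=(0.957, 0.038, 0.006)
t=0.600: state=(0.946, 0.044, 0.009)
t=0.800: state=(0.935, 0.052, 0.014)
t=1.000: state=(0.921, 0.060, 0.019)
t=1.200: state=(0.905, 0.070, 0.025)
t=1.400: state=(0.887, 0.081, 0.031)
t=1.600: state=(0.867, 0.093, 0.039)
t=1.800: state=(0.845, 0.107, 0.048)
t=2.000: state=(0.819, 0.122, 0.059)
t=2.200: state=(0.792, 0.138, 0.070)
t=2.400: state=(0.762, 0.155, 0.084)
t=2.600: state=(0.730, 0.172, 0.098)
t=2.800: state=(0.696, 0.190, 0.115)
t=3.000: state=(0.660, 0.207, 0.133)
t=3.200: state=(0.624, 0.224, 0.152)
t=3.400: state=(0.586, 0.241, 0.173)
t=3.600: state=(0.549, 0.255, 0.195)
t=3.800: state=(0.513, 0.268, 0.219)
t=4.000: state=(0.477, 0.280, 0.244)
t=4.200: state=(0.442, 0.288, 0.269)
t=4.400: state=(0.410, 0.295, 0.296)
t=4.600: state=(0.379, 0.299, 0.322)
t=4.800: state=(0.350, 0.301, 0.350)
t=5.000: state=(0.323, 0.300, 0.377)
t=5.200: state=(0.299, 0.298, 0.404)
t=5.400: state=(0.276, 0.294, 0.430)
t=5.600: state=(0.256, 0.288, 0.457)
t=5.800: state=(0.237, 0.281, 0.482)
t=6.000: state=(0.221, 0.272, 0.507)
t=6.140: state=(0.210, 0.266, 0.524)
compare at T: S=0.210, I=0.266, R=0.524

largest component: R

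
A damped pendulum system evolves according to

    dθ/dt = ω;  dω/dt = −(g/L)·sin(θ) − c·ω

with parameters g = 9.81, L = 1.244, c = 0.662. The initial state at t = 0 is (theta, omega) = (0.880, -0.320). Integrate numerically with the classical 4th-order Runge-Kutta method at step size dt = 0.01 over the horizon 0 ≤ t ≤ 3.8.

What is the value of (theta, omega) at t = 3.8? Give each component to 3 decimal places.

(theta, omega) = (-0.134, 0.616)

t=0.000: state=(0.880, -0.320)
step 1 (dt=0.01): k1=(-0.320, -5.866), k2=(-0.349, -5.839), k3=(-0.349, -5.838), k4=(-0.378, -5.810); state += dt/6·(k1+2k2+2k3+k4)
t=0.010: state=(0.877, -0.378)
t=0.020: state=(0.872, -0.436)
t=0.030: state=(0.868, -0.493)
continuing one RK4 step at a time; state shown every 20 steps (Δt=0.2):
t=0.200: state=(0.708, -1.348)
t=0.400: state=(0.370, -1.943)
t=0.600: state=(-0.029, -1.944)
t=0.800: state=(-0.371, -1.392)
t=1.000: state=(-0.566, -0.532)
t=1.200: state=(-0.582, 0.354)
t=1.400: state=(-0.437, 1.043)
t=1.600: state=(-0.189, 1.371)
t=1.800: state=(0.082, 1.273)
t=2.000: state=(0.296, 0.823)
t=2.200: state=(0.400, 0.201)
t=2.400: state=(0.379, -0.398)
t=2.600: state=(0.253, -0.815)
t=2.800: state=(0.071, -0.953)
t=3.000: state=(-0.108, -0.801)
t=3.200: state=(-0.235, -0.438)
t=3.400: state=(-0.278, 0.002)
t=3.600: state=(-0.238, 0.387)
t=3.800: state=(-0.134, 0.616)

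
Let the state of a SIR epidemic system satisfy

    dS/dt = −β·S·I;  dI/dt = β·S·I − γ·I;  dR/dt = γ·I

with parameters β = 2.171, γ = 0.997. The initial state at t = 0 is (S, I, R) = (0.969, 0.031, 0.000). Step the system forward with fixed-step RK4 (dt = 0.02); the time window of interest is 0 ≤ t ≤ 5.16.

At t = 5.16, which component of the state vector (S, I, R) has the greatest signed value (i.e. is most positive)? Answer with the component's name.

largest component: R

t=0.000: state=(0.969, 0.031, 0.000)
step 1 (dt=0.02): k1=(-0.065, 0.034, 0.031), k2=(-0.066, 0.035, 0.031), k3=(-0.066, 0.035, 0.031), k4=(-0.067, 0.035, 0.032); state += dt/6·(k1+2k2+2k3+k4)
t=0.020: state=(0.968, 0.032, 0.001)
t=0.040: state=(0.966, 0.032, 0.001)
t=0.060: state=(0.965, 0.033, 0.002)
continuing one RK4 step at a time; state shown every 10 steps (Δt=0.2):
t=0.200: state=(0.955, 0.039, 0.007)
t=0.400: state=(0.937, 0.048, 0.015)
t=0.600: state=(0.916, 0.058, 0.026)
t=0.800: state=(0.890, 0.071, 0.039)
t=1.000: state=(0.861, 0.085, 0.054)
t=1.200: state=(0.827, 0.100, 0.073)
t=1.400: state=(0.789, 0.117, 0.094)
t=1.600: state=(0.747, 0.133, 0.119)
t=1.800: state=(0.703, 0.150, 0.148)
t=2.000: state=(0.656, 0.165, 0.179)
t=2.200: state=(0.609, 0.178, 0.213)
t=2.400: state=(0.563, 0.188, 0.250)
t=2.600: state=(0.518, 0.194, 0.288)
t=2.800: state=(0.476, 0.198, 0.327)
t=3.000: state=(0.436, 0.197, 0.366)
t=3.200: state=(0.401, 0.194, 0.405)
t=3.400: state=(0.369, 0.188, 0.443)
t=3.600: state=(0.341, 0.179, 0.480)
t=3.800: state=(0.316, 0.169, 0.515)
t=4.000: state=(0.294, 0.158, 0.547)
t=4.200: state=(0.275, 0.147, 0.578)
t=4.400: state=(0.259, 0.135, 0.606)
t=4.600: state=(0.245, 0.123, 0.632)
t=4.800: state=(0.233, 0.112, 0.655)
t=5.000: state=(0.222, 0.101, 0.677)
t=5.160: state=(0.215, 0.093, 0.692)
compare at T: S=0.215, I=0.093, R=0.692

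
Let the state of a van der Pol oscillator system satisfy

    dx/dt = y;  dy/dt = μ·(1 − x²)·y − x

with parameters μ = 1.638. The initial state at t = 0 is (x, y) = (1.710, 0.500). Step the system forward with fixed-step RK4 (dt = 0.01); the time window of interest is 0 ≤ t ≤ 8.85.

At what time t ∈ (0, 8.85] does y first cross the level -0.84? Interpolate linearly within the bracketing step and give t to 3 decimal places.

t = 1.516

t=0.000: state=(1.710, 0.500)
step 1 (dt=0.01): k1=(0.500, -3.286), k2=(0.484, -3.243), k3=(0.484, -3.244), k4=(0.468, -3.201); state += dt/6·(k1+2k2+2k3+k4)
t=0.010: state=(1.715, 0.468)
t=0.020: state=(1.719, 0.436)
t=0.030: state=(1.724, 0.405)
continuing one RK4 step at a time; state shown every 50 steps (Δt=0.5):
t=0.500: state=(1.698, -0.331)
t=1.000: state=(1.470, -0.562)
t=1.500: state=(1.129, -0.828)
t=1.510: state=(1.121, -0.835)
next step: t=1.520: state=(1.113, -0.843) — y has crossed -0.84
linear interpolation between t=1.510 (-0.83546) and t=1.520 (-0.84323) → t≈1.516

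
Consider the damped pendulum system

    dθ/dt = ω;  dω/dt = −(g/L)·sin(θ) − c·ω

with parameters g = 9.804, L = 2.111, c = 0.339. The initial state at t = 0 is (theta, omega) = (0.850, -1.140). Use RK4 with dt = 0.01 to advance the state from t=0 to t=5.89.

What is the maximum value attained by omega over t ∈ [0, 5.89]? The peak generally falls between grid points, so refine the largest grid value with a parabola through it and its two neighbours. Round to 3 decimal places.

max omega = 1.467

t=0.000: state=(0.850, -1.140)
step 1 (dt=0.01): k1=(-1.140, -3.103), k2=(-1.156, -3.080), k3=(-1.155, -3.080), k4=(-1.171, -3.057); state += dt/6·(k1+2k2+2k3+k4)
t=0.010: state=(0.838, -1.171)
t=0.020: state=(0.827, -1.201)
t=0.030: state=(0.814, -1.231)
continuing one RK4 step at a time; state shown every 20 steps (Δt=0.2):
t=0.200: state=(0.567, -1.652)
t=0.400: state=(0.208, -1.883)
t=0.600: state=(-0.164, -1.776)
t=0.800: state=(-0.482, -1.368)
t=1.000: state=(-0.698, -0.772)
t=1.200: state=(-0.786, -0.106)
t=1.400: state=(-0.743, 0.529)
t=1.600: state=(-0.582, 1.052)
t=1.800: state=(-0.335, 1.383)
t=2.000: state=(-0.046, 1.461)
t=2.200: state=(0.232, 1.278)
t=2.400: state=(0.451, 0.888)
t=2.600: state=(0.579, 0.380)
t=2.800: state=(0.602, -0.151)
t=3.000: state=(0.522, -0.626)
t=3.200: state=(0.360, -0.972)
t=3.400: state=(0.146, -1.134)
t=3.600: state=(-0.079, -1.087)
t=3.800: state=(-0.276, -0.853)
t=4.000: state=(-0.412, -0.489)
t=4.200: state=(-0.468, -0.068)
t=4.400: state=(-0.440, 0.335)
t=4.600: state=(-0.339, 0.659)
t=4.800: state=(-0.186, 0.850)
t=5.000: state=(-0.010, 0.882)
t=5.200: state=(0.156, 0.755)
t=5.400: state=(0.284, 0.506)
t=5.600: state=(0.354, 0.186)
t=5.800: state=(0.358, -0.144)
t=5.890: state=(0.339, -0.280)
largest grid value and its neighbours: omega(1.950)=1.46685, omega(1.960)=1.46707, omega(1.970)=1.46662
parabola through these three points peaks at t≈1.958 with omega≈1.46708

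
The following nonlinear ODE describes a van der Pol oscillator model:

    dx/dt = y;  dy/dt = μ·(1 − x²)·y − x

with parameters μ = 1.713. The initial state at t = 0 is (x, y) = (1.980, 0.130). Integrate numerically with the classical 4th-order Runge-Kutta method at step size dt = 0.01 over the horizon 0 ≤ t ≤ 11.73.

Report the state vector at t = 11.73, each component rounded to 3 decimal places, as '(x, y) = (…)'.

(x, y) = (-1.776, 0.431)

t=0.000: state=(1.980, 0.130)
step 1 (dt=0.01): k1=(0.130, -2.630), k2=(0.117, -2.566), k3=(0.117, -2.567), k4=(0.104, -2.504); state += dt/6·(k1+2k2+2k3+k4)
t=0.010: state=(1.981, 0.104)
t=0.020: state=(1.982, 0.080)
t=0.030: state=(1.983, 0.057)
continuing one RK4 step at a time; state shown every 50 steps (Δt=0.5):
t=0.500: state=(1.877, -0.365)
t=1.000: state=(1.666, -0.476)
t=1.500: state=(1.395, -0.620)
t=2.000: state=(1.020, -0.928)
t=2.500: state=(0.375, -1.824)
t=3.000: state=(-1.004, -3.459)
t=3.500: state=(-1.996, -0.374)
t=4.000: state=(-1.937, 0.336)
t=4.500: state=(-1.739, 0.447)
t=5.000: state=(-1.488, 0.566)
t=5.500: state=(-1.155, 0.800)
t=6.000: state=(-0.628, 1.423)
t=6.500: state=(0.473, 3.183)
t=7.000: state=(1.876, 1.244)
t=7.500: state=(1.985, -0.259)
t=8.000: state=(1.807, -0.418)
t=8.500: state=(1.573, -0.521)
t=9.000: state=(1.273, -0.704)
t=9.500: state=(0.828, -1.147)
t=10.000: state=(-0.025, -2.513)
t=10.500: state=(-1.582, -2.524)
t=11.000: state=(-2.015, 0.098)
t=11.500: state=(-1.870, 0.387)
t=11.730: state=(-1.776, 0.431)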